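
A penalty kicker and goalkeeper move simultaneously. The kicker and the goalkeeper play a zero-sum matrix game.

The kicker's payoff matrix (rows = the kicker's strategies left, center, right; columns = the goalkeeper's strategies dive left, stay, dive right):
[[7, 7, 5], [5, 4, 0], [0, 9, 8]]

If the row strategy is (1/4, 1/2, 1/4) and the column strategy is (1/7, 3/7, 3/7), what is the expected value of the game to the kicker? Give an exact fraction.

Against (1/7, 3/7, 3/7), each row's expected payoff is left: 43/7; center: 17/7; right: 51/7.
Taking the (1/4, 1/2, 1/4)-weighted average: (1/4)·(43/7) + (1/2)·(17/7) + (1/4)·(51/7) = 32/7.

32/7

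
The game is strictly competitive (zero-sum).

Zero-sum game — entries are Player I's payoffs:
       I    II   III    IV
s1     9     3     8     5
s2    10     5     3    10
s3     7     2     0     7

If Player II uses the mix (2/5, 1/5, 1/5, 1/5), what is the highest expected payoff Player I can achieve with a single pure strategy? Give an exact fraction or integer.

s1: (9)·(2/5) + (3)·(1/5) + (8)·(1/5) + (5)·(1/5) = 34/5.
s2: (10)·(2/5) + (5)·(1/5) + (3)·(1/5) + (10)·(1/5) = 38/5.
s3: (7)·(2/5) + (2)·(1/5) + (0)·(1/5) + (7)·(1/5) = 23/5.
The best pure response is s2 with expected payoff 38/5.

38/5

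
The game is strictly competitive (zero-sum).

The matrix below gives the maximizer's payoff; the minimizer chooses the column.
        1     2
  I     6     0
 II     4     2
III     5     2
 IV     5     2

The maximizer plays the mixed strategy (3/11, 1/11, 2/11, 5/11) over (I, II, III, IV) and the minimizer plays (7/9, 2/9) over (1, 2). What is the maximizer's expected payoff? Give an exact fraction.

431/99

Against (7/9, 2/9), each row's expected payoff is I: 14/3; II: 32/9; III: 13/3; IV: 13/3.
Taking the (3/11, 1/11, 2/11, 5/11)-weighted average: (3/11)·(14/3) + (1/11)·(32/9) + (2/11)·(13/3) + (5/11)·(13/3) = 431/99.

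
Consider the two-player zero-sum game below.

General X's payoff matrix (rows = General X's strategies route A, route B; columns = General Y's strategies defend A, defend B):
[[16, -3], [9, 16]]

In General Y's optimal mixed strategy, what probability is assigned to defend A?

19/26

Row minima are -3 and 9, so General X's maximin is 9; column maxima are 16 and 16, so General Y's minimax is 16. These differ, so the equilibrium is in mixed strategies.
Let General Y play defend A with probability q. General X is indifferent when 16q − 3(1−q) = 9q + 16(1−q), giving q = 19/26.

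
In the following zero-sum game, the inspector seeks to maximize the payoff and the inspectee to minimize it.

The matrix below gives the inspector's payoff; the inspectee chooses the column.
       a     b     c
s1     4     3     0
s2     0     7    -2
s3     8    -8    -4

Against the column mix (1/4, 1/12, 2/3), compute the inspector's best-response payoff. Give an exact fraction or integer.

s1: (4)·(1/4) + (3)·(1/12) + (0)·(2/3) = 5/4.
s2: (0)·(1/4) + (7)·(1/12) + (-2)·(2/3) = -3/4.
s3: (8)·(1/4) + (-8)·(1/12) + (-4)·(2/3) = -4/3.
The best pure response is s1 with expected payoff 5/4.

5/4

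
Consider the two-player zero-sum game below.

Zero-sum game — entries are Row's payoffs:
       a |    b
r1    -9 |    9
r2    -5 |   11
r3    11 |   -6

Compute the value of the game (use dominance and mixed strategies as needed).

Row r1 is strictly dominated by row r2, so Row never plays it.
The remaining 2×2 game on (r2, r3) × (a, b) has no saddle point. Let Row play r2 with probability p; indifference gives −5p + 11(1−p) = 11p − 6(1−p), so p = 17/33.
Similarly Column's optimal q on a is 17/33, and the value is -5·(17/33) + (11)·(16/33) = 91/33.

91/33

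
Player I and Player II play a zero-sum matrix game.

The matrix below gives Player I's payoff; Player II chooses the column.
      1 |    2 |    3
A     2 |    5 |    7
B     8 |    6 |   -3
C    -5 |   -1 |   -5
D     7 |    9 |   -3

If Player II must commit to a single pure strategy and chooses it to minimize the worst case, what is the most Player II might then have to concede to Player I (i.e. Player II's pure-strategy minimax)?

7

The worst case (largest entry) in each column is 1: 8, 2: 9, 3: 7.
The best (smallest) of these is 7.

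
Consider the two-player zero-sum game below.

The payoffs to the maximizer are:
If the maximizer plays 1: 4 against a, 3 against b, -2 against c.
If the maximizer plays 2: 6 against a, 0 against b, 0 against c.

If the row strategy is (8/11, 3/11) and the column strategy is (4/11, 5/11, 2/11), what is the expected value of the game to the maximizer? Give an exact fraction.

Against (4/11, 5/11, 2/11), each row's expected payoff is 1: 27/11; 2: 24/11.
Taking the (8/11, 3/11)-weighted average: (8/11)·(27/11) + (3/11)·(24/11) = 288/121.

288/121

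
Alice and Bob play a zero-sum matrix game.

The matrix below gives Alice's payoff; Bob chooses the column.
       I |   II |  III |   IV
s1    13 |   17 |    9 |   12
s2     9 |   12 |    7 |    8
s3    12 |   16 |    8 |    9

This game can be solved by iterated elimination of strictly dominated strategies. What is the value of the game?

9

Column I is strictly dominated by III for Bob (9<13, 7<9, 8<12); eliminate I.
Column IV is strictly dominated by III for Bob (9<12, 7<8, 8<9); eliminate IV.
Column II is strictly dominated by III for Bob (9<17, 7<12, 8<16); eliminate II.
Row s3 is strictly dominated by row s1 (9>8); eliminate s3.
Row s2 is strictly dominated by row s1 (9>7); eliminate s2.
Only (s1, III) remains, with payoff 9.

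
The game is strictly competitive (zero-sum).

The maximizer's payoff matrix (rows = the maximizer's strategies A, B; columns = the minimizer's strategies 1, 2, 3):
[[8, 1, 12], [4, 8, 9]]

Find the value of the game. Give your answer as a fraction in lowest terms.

Column 3 is strictly dominated by 1 for the minimizer (it gives the maximizer more in every row).
The remaining 2×2 game on (A, B) × (1, 2) has no saddle point. Let the maximizer play A with probability p; indifference gives 8p + 4(1−p) = p + 8(1−p), so p = 4/11.
Similarly the minimizer's optimal q on 1 is 7/11, and the value is 8·(7/11) + (1)·(4/11) = 60/11.

60/11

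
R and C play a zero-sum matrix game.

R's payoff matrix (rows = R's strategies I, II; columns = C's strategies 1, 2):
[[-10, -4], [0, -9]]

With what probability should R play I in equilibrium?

3/5

Row minima are -10 and -9, so R's maximin is -9; column maxima are 0 and -4, so C's minimax is -4. These differ, so the equilibrium is in mixed strategies.
Let R play I with probability p. C is indifferent when −10p = −4p − 9(1−p), giving p = 3/5.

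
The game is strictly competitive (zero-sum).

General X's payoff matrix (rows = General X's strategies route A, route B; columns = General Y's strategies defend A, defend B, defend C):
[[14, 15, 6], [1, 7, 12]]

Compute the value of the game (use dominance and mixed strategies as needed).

Column defend B is strictly dominated by defend A for General Y (it gives General X more in every row).
The remaining 2×2 game on (route A, route B) × (defend A, defend C) has no saddle point. Let General X play route A with probability p; indifference gives 14p + (1−p) = 6p + 12(1−p), so p = 11/19.
Similarly General Y's optimal q on defend A is 6/19, and the value is 14·(6/19) + (6)·(13/19) = 162/19.

162/19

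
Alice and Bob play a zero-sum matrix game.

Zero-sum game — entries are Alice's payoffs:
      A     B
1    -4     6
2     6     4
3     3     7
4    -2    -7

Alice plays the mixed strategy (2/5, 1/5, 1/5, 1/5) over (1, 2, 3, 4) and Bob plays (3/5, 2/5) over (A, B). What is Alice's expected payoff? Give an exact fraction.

29/25

Against (3/5, 2/5), each row's expected payoff is 1: 0; 2: 26/5; 3: 23/5; 4: -4.
Taking the (2/5, 1/5, 1/5, 1/5)-weighted average: (2/5)·(0) + (1/5)·(26/5) + (1/5)·(23/5) + (1/5)·(-4) = 29/25.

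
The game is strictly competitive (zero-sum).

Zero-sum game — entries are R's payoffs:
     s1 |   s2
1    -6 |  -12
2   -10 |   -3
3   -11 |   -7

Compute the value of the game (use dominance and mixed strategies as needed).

Row 3 is strictly dominated by row 2, so R never plays it.
The remaining 2×2 game on (1, 2) × (s1, s2) has no saddle point. Let R play 1 with probability p; indifference gives −6p − 10(1−p) = −12p − 3(1−p), so p = 7/13.
Similarly C's optimal q on s1 is 9/13, and the value is -6·(9/13) + (-12)·(4/13) = -102/13.

-102/13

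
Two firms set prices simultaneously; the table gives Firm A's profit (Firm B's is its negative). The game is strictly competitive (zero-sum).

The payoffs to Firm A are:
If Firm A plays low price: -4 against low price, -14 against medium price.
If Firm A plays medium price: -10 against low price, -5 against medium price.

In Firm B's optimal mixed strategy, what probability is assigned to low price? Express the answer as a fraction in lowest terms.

Row minima are -14 and -10, so Firm A's maximin is -10; column maxima are -4 and -5, so Firm B's minimax is -5. These differ, so the equilibrium is in mixed strategies.
Let Firm B play low price with probability q. Firm A is indifferent when −4q − 14(1−q) = −10q − 5(1−q), giving q = 3/5.

3/5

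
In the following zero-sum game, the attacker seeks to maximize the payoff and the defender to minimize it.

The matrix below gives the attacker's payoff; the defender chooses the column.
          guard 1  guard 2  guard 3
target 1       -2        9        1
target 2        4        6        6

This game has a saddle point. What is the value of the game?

Row minima: -2, 4 → the attacker's maximin is 4.
Column maxima: 4, 9, 6 → the defender's minimax is 4.
They coincide at (target 2, guard 1), so the value is 4.

4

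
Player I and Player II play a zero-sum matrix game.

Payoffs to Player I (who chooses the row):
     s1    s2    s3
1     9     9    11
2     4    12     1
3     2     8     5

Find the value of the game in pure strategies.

9

Row minima: 9, 1, 2 → Player I's maximin is 9.
Column maxima: 9, 12, 11 → Player II's minimax is 9.
They coincide at (1, s1), so the value is 9.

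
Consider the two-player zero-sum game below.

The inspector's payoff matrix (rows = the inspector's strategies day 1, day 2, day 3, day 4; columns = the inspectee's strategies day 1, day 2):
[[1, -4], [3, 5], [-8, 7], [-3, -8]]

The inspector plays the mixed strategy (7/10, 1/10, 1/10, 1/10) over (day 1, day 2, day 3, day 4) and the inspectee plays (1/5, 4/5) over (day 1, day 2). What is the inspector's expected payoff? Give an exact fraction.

-97/50

Against (1/5, 4/5), each row's expected payoff is day 1: -3; day 2: 23/5; day 3: 4; day 4: -7.
Taking the (7/10, 1/10, 1/10, 1/10)-weighted average: (7/10)·(-3) + (1/10)·(23/5) + (1/10)·(4) + (1/10)·(-7) = -97/50.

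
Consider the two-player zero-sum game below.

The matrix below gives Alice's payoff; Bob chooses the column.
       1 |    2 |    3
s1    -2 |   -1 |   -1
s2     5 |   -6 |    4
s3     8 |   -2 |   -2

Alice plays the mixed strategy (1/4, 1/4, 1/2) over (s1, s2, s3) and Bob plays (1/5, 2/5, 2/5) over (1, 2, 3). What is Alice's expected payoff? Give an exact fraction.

-1/4

Against (1/5, 2/5, 2/5), each row's expected payoff is s1: -6/5; s2: 1/5; s3: 0.
Taking the (1/4, 1/4, 1/2)-weighted average: (1/4)·(-6/5) + (1/4)·(1/5) + (1/2)·(0) = -1/4.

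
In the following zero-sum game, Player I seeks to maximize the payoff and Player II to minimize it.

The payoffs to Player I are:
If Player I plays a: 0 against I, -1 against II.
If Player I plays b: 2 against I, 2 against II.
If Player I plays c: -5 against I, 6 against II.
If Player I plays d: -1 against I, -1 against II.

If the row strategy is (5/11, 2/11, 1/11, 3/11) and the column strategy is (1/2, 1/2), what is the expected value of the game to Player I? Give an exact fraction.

-1/11

Against (1/2, 1/2), each row's expected payoff is a: -1/2; b: 2; c: 1/2; d: -1.
Taking the (5/11, 2/11, 1/11, 3/11)-weighted average: (5/11)·(-1/2) + (2/11)·(2) + (1/11)·(1/2) + (3/11)·(-1) = -1/11.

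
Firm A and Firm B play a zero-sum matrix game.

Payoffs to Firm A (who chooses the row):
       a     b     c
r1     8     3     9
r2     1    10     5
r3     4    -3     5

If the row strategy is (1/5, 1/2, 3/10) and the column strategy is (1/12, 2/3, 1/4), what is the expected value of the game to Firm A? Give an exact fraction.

Against (1/12, 2/3, 1/4), each row's expected payoff is r1: 59/12; r2: 8; r3: -5/12.
Taking the (1/5, 1/2, 3/10)-weighted average: (1/5)·(59/12) + (1/2)·(8) + (3/10)·(-5/12) = 583/120.

583/120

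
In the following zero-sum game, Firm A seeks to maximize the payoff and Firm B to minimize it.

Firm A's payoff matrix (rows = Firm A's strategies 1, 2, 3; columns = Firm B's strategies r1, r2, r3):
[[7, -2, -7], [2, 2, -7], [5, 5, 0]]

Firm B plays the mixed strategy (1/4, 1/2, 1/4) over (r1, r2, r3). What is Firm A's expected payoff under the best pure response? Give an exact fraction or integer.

1: (7)·(1/4) + (-2)·(1/2) + (-7)·(1/4) = -1.
2: (2)·(1/4) + (2)·(1/2) + (-7)·(1/4) = -1/4.
3: (5)·(1/4) + (5)·(1/2) + (0)·(1/4) = 15/4.
The best pure response is 3 with expected payoff 15/4.

15/4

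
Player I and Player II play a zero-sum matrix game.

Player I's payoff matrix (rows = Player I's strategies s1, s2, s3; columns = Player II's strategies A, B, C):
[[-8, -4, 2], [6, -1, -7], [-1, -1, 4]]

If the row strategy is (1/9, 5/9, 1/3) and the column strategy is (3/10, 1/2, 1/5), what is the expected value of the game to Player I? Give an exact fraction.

-1/2

Against (3/10, 1/2, 1/5), each row's expected payoff is s1: -4; s2: -1/10; s3: 0.
Taking the (1/9, 5/9, 1/3)-weighted average: (1/9)·(-4) + (5/9)·(-1/10) + (1/3)·(0) = -1/2.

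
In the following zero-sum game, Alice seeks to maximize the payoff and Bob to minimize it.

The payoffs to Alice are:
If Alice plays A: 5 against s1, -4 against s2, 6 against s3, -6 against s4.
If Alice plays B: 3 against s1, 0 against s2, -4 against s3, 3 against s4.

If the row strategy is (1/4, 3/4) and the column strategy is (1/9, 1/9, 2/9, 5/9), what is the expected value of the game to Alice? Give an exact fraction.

Against (1/9, 1/9, 2/9, 5/9), each row's expected payoff is A: -17/9; B: 10/9.
Taking the (1/4, 3/4)-weighted average: (1/4)·(-17/9) + (3/4)·(10/9) = 13/36.

13/36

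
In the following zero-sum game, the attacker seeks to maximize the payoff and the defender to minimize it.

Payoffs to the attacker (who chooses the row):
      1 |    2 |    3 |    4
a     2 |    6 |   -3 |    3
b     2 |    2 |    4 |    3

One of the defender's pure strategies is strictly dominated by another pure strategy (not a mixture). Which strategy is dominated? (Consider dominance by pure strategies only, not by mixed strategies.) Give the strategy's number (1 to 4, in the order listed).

The defender prefers columns that give the attacker less. Compare 4 with 1: 2 < 3, 2 < 3.
So 1 strictly dominates 4 for the defender; 4 is strictly dominated.

4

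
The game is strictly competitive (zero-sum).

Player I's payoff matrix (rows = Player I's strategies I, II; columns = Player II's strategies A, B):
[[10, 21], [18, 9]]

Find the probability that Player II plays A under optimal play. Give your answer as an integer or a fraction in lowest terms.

Row minima are 10 and 9, so Player I's maximin is 10; column maxima are 18 and 21, so Player II's minimax is 18. These differ, so the equilibrium is in mixed strategies.
Let Player II play A with probability q. Player I is indifferent when 10q + 21(1−q) = 18q + 9(1−q), giving q = 3/5.

3/5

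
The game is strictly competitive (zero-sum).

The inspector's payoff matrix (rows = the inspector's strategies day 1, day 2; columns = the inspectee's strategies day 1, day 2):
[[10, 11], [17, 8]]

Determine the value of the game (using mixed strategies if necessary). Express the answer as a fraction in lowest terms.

Row minima are 10 and 8, so the inspector's maximin is 10; column maxima are 17 and 11, so the inspectee's minimax is 11. These differ, so the equilibrium is in mixed strategies.
Let the inspector play day 1 with probability p. The inspectee is indifferent when 10p + 17(1−p) = 11p + 8(1−p), giving p = 9/10.
Let the inspectee play day 1 with probability q. The inspector is indifferent when 10q + 11(1−q) = 17q + 8(1−q), giving q = 3/10.
The value is 10·(3/10) + (11)·(7/10) = 107/10.

107/10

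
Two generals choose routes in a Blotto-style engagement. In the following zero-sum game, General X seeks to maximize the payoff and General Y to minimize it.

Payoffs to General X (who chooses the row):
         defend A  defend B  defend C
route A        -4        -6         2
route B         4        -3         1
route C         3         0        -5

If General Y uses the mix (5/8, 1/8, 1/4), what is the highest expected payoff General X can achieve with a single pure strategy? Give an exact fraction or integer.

route A: (-4)·(5/8) + (-6)·(1/8) + (2)·(1/4) = -11/4.
route B: (4)·(5/8) + (-3)·(1/8) + (1)·(1/4) = 19/8.
route C: (3)·(5/8) + (0)·(1/8) + (-5)·(1/4) = 5/8.
The best pure response is route B with expected payoff 19/8.

19/8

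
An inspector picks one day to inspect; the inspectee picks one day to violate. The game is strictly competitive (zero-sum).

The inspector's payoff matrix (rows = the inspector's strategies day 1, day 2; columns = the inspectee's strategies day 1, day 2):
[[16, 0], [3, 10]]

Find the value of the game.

160/23

Row minima are 0 and 3, so the inspector's maximin is 3; column maxima are 16 and 10, so the inspectee's minimax is 10. These differ, so the equilibrium is in mixed strategies.
Let the inspector play day 1 with probability p. The inspectee is indifferent when 16p + 3(1−p) = 10(1−p), giving p = 7/23.
Let the inspectee play day 1 with probability q. The inspector is indifferent when 16q = 3q + 10(1−q), giving q = 10/23.
The value is 16·(10/23) + (0)·(13/23) = 160/23.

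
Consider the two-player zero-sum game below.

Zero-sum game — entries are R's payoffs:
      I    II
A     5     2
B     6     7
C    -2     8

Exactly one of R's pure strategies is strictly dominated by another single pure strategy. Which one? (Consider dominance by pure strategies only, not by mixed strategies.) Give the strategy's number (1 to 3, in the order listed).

1

Compare A with B: 6 > 5, 7 > 2.
So B strictly dominates A for R; A is strictly dominated.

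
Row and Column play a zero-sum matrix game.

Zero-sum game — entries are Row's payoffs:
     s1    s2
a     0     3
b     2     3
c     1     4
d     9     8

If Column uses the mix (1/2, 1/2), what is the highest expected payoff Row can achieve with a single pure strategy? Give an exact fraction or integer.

17/2

a: (0)·(1/2) + (3)·(1/2) = 3/2.
b: (2)·(1/2) + (3)·(1/2) = 5/2.
c: (1)·(1/2) + (4)·(1/2) = 5/2.
d: (9)·(1/2) + (8)·(1/2) = 17/2.
The best pure response is d with expected payoff 17/2.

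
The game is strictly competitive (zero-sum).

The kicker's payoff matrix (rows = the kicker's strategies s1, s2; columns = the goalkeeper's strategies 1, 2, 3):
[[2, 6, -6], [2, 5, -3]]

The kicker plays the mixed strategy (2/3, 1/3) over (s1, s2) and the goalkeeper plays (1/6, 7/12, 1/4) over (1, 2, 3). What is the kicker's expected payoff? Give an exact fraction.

Against (1/6, 7/12, 1/4), each row's expected payoff is s1: 7/3; s2: 5/2.
Taking the (2/3, 1/3)-weighted average: (2/3)·(7/3) + (1/3)·(5/2) = 43/18.

43/18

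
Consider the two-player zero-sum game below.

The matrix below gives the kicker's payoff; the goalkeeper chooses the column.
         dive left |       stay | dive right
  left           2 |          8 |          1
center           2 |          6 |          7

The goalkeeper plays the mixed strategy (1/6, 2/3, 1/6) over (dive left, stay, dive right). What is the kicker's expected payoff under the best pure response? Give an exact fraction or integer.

35/6

left: (2)·(1/6) + (8)·(2/3) + (1)·(1/6) = 35/6.
center: (2)·(1/6) + (6)·(2/3) + (7)·(1/6) = 11/2.
The best pure response is left with expected payoff 35/6.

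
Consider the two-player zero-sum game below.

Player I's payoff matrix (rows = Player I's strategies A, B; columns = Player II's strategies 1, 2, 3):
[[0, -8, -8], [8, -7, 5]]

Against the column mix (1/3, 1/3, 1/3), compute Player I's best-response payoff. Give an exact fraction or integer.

2

A: (0)·(1/3) + (-8)·(1/3) + (-8)·(1/3) = -16/3.
B: (8)·(1/3) + (-7)·(1/3) + (5)·(1/3) = 2.
The best pure response is B with expected payoff 2.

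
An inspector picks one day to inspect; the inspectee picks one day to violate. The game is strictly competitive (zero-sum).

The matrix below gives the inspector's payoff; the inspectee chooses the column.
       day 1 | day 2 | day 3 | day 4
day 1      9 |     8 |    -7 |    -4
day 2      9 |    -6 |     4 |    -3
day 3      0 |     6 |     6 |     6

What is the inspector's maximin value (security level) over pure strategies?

0

The worst-case payoff for each row is day 1: -7, day 2: -6, day 3: 0.
The best of these is 0.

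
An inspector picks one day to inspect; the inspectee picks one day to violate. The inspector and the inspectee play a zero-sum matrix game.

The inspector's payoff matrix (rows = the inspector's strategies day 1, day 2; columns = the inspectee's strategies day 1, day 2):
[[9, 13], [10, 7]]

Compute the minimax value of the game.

67/7

Row minima are 9 and 7, so the inspector's maximin is 9; column maxima are 10 and 13, so the inspectee's minimax is 10. These differ, so the equilibrium is in mixed strategies.
Let the inspector play day 1 with probability p. The inspectee is indifferent when 9p + 10(1−p) = 13p + 7(1−p), giving p = 3/7.
Let the inspectee play day 1 with probability q. The inspector is indifferent when 9q + 13(1−q) = 10q + 7(1−q), giving q = 6/7.
The value is 9·(6/7) + (13)·(1/7) = 67/7.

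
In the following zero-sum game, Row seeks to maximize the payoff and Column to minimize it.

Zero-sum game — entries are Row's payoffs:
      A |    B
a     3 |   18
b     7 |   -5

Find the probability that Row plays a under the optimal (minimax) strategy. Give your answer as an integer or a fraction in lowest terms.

Row minima are 3 and -5, so Row's maximin is 3; column maxima are 7 and 18, so Column's minimax is 7. These differ, so the equilibrium is in mixed strategies.
Let Row play a with probability p. Column is indifferent when 3p + 7(1−p) = 18p − 5(1−p), giving p = 4/9.

4/9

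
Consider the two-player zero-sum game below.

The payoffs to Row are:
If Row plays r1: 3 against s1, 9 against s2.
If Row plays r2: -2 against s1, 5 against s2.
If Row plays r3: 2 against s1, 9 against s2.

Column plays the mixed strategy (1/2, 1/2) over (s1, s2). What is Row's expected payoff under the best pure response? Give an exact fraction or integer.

6

r1: (3)·(1/2) + (9)·(1/2) = 6.
r2: (-2)·(1/2) + (5)·(1/2) = 3/2.
r3: (2)·(1/2) + (9)·(1/2) = 11/2.
The best pure response is r1 with expected payoff 6.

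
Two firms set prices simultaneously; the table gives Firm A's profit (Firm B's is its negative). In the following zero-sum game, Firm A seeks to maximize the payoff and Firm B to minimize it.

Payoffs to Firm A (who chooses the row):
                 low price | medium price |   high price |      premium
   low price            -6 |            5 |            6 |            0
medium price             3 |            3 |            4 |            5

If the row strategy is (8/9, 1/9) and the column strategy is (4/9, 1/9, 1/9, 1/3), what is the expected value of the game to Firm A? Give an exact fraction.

Against (4/9, 1/9, 1/9, 1/3), each row's expected payoff is low price: -13/9; medium price: 34/9.
Taking the (8/9, 1/9)-weighted average: (8/9)·(-13/9) + (1/9)·(34/9) = -70/81.

-70/81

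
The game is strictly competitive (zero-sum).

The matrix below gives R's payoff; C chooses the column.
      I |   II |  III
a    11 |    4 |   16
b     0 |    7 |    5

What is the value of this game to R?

11/2

Column III is strictly dominated by I for C (it gives R more in every row).
The remaining 2×2 game on (a, b) × (I, II) has no saddle point. Let R play a with probability p; indifference gives 11p = 4p + 7(1−p), so p = 1/2.
Similarly C's optimal q on I is 3/14, and the value is 11·(3/14) + (4)·(11/14) = 11/2.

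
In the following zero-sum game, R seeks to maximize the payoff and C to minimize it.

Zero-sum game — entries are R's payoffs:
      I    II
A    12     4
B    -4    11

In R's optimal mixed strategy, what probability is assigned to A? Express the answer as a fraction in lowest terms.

Row minima are 4 and -4, so R's maximin is 4; column maxima are 12 and 11, so C's minimax is 11. These differ, so the equilibrium is in mixed strategies.
Let R play A with probability p. C is indifferent when 12p − 4(1−p) = 4p + 11(1−p), giving p = 15/23.

15/23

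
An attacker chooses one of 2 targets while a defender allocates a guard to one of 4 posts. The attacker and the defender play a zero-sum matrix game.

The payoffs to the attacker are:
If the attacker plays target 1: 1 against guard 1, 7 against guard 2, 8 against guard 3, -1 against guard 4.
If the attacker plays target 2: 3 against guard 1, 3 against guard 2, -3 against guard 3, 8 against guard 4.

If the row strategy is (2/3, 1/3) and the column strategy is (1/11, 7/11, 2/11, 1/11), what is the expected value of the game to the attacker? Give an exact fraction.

52/11

Against (1/11, 7/11, 2/11, 1/11), each row's expected payoff is target 1: 65/11; target 2: 26/11.
Taking the (2/3, 1/3)-weighted average: (2/3)·(65/11) + (1/3)·(26/11) = 52/11.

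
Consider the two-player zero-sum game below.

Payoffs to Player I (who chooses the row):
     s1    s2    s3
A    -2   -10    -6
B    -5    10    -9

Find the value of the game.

Column s1 is strictly dominated by s3 for Player II (it gives Player I more in every row).
The remaining 2×2 game on (A, B) × (s2, s3) has no saddle point. Let Player I play A with probability p; indifference gives −10p + 10(1−p) = −6p − 9(1−p), so p = 19/23.
Similarly Player II's optimal q on s2 is 3/23, and the value is -10·(3/23) + (-6)·(20/23) = -150/23.

-150/23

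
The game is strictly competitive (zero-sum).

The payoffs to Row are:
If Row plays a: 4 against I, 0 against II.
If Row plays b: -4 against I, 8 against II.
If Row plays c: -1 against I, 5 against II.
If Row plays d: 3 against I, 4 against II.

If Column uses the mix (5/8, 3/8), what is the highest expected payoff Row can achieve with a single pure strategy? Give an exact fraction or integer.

a: (4)·(5/8) + (0)·(3/8) = 5/2.
b: (-4)·(5/8) + (8)·(3/8) = 1/2.
c: (-1)·(5/8) + (5)·(3/8) = 5/4.
d: (3)·(5/8) + (4)·(3/8) = 27/8.
The best pure response is d with expected payoff 27/8.

27/8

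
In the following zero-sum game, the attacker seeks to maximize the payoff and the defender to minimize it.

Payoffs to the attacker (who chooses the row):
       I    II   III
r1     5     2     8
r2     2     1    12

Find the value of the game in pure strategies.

2

Row minima: 2, 1 → the attacker's maximin is 2.
Column maxima: 5, 2, 12 → the defender's minimax is 2.
They coincide at (r1, II), so the value is 2.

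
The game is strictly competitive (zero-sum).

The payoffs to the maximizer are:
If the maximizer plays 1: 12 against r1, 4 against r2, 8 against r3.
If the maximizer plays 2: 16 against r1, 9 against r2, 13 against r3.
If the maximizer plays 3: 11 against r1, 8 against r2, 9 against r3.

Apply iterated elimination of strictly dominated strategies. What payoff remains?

Column r1 is strictly dominated by r2 for the minimizer (4<12, 9<16, 8<11); eliminate r1.
Row 1 is strictly dominated by row 2 (9>4, 13>8); eliminate 1.
Row 3 is strictly dominated by row 2 (9>8, 13>9); eliminate 3.
Column r3 is strictly dominated by r2 for the minimizer (9<13); eliminate r3.
Only (2, r2) remains, with payoff 9.

9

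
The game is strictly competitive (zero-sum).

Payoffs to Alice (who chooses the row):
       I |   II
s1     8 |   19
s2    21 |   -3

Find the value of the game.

Row minima are 8 and -3, so Alice's maximin is 8; column maxima are 21 and 19, so Bob's minimax is 19. These differ, so the equilibrium is in mixed strategies.
Let Alice play s1 with probability p. Bob is indifferent when 8p + 21(1−p) = 19p − 3(1−p), giving p = 24/35.
Let Bob play I with probability q. Alice is indifferent when 8q + 19(1−q) = 21q − 3(1−q), giving q = 22/35.
The value is 8·(22/35) + (19)·(13/35) = 423/35.

423/35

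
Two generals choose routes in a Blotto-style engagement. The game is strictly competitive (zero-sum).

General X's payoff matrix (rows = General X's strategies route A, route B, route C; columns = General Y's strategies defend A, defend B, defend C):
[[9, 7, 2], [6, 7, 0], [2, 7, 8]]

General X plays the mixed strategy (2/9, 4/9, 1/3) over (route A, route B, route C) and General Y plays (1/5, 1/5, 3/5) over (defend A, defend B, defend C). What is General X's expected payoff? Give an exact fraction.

13/3

Against (1/5, 1/5, 3/5), each row's expected payoff is route A: 22/5; route B: 13/5; route C: 33/5.
Taking the (2/9, 4/9, 1/3)-weighted average: (2/9)·(22/5) + (4/9)·(13/5) + (1/3)·(33/5) = 13/3.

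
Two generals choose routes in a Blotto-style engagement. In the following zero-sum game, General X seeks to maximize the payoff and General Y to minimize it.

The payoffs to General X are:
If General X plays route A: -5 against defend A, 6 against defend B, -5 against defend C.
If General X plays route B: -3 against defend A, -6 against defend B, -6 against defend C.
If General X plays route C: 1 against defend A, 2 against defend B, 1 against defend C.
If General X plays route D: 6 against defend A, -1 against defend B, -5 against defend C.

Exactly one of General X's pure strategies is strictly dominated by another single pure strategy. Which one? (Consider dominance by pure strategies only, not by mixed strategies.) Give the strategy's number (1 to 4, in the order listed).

Compare route B with route C: 1 > -3, 2 > -6, 1 > -6.
So route C strictly dominates route B for General X; route B is strictly dominated.

2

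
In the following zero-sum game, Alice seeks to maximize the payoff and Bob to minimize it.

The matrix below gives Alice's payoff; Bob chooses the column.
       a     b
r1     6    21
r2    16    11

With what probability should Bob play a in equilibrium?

Row minima are 6 and 11, so Alice's maximin is 11; column maxima are 16 and 21, so Bob's minimax is 16. These differ, so the equilibrium is in mixed strategies.
Let Bob play a with probability q. Alice is indifferent when 6q + 21(1−q) = 16q + 11(1−q), giving q = 1/2.

1/2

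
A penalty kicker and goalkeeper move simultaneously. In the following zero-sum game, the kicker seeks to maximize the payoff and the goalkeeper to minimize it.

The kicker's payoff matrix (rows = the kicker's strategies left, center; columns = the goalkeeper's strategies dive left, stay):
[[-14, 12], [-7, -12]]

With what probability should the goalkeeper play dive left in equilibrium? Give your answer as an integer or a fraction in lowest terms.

24/31

Row minima are -14 and -12, so the kicker's maximin is -12; column maxima are -7 and 12, so the goalkeeper's minimax is -7. These differ, so the equilibrium is in mixed strategies.
Let the goalkeeper play dive left with probability q. The kicker is indifferent when −14q + 12(1−q) = −7q − 12(1−q), giving q = 24/31.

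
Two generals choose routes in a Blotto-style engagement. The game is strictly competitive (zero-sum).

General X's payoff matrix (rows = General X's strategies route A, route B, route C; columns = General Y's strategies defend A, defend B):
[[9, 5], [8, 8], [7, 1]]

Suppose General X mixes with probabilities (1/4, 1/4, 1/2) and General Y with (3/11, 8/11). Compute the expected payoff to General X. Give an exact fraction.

213/44

Against (3/11, 8/11), each row's expected payoff is route A: 67/11; route B: 8; route C: 29/11.
Taking the (1/4, 1/4, 1/2)-weighted average: (1/4)·(67/11) + (1/4)·(8) + (1/2)·(29/11) = 213/44.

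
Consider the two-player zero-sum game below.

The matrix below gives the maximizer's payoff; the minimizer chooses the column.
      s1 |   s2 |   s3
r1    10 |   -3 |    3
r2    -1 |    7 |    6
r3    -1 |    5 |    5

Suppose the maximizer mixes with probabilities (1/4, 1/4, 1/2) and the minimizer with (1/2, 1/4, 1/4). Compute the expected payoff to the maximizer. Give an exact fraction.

Against (1/2, 1/4, 1/4), each row's expected payoff is r1: 5; r2: 11/4; r3: 2.
Taking the (1/4, 1/4, 1/2)-weighted average: (1/4)·(5) + (1/4)·(11/4) + (1/2)·(2) = 47/16.

47/16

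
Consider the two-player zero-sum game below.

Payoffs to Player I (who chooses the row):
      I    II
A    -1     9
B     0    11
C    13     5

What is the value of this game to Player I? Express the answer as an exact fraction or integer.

Row A is strictly dominated by row B, so Player I never plays it.
The remaining 2×2 game on (B, C) × (I, II) has no saddle point. Let Player I play B with probability p; indifference gives 13(1−p) = 11p + 5(1−p), so p = 8/19.
Similarly Player II's optimal q on I is 6/19, and the value is 0·(6/19) + (11)·(13/19) = 143/19.

143/19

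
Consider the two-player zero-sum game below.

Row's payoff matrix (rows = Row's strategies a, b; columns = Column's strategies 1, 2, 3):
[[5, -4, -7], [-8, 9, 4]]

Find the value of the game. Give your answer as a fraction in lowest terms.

Column 2 is strictly dominated by 3 for Column (it gives Row more in every row).
The remaining 2×2 game on (a, b) × (1, 3) has no saddle point. Let Row play a with probability p; indifference gives 5p − 8(1−p) = −7p + 4(1−p), so p = 1/2.
Similarly Column's optimal q on 1 is 11/24, and the value is 5·(11/24) + (-7)·(13/24) = -3/2.

-3/2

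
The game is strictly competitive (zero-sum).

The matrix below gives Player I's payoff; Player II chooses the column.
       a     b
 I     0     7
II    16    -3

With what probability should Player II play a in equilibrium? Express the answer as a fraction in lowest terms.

5/13

Row minima are 0 and -3, so Player I's maximin is 0; column maxima are 16 and 7, so Player II's minimax is 7. These differ, so the equilibrium is in mixed strategies.
Let Player II play a with probability q. Player I is indifferent when 7(1−q) = 16q − 3(1−q), giving q = 5/13.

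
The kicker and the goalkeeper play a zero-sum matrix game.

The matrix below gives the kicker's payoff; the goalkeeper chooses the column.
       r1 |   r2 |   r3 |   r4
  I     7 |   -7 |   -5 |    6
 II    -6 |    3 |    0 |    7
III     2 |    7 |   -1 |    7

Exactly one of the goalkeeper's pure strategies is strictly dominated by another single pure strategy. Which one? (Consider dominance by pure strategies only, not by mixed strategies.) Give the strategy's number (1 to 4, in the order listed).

4

The goalkeeper prefers columns that give the kicker less. Compare r4 with r3: -5 < 6, 0 < 7, -1 < 7.
So r3 strictly dominates r4 for the goalkeeper; r4 is strictly dominated.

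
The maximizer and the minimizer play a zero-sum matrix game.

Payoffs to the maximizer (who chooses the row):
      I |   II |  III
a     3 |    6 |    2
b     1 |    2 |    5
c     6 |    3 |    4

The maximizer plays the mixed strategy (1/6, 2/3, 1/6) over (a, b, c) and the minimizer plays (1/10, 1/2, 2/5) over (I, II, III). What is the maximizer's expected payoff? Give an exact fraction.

Against (1/10, 1/2, 2/5), each row's expected payoff is a: 41/10; b: 31/10; c: 37/10.
Taking the (1/6, 2/3, 1/6)-weighted average: (1/6)·(41/10) + (2/3)·(31/10) + (1/6)·(37/10) = 101/30.

101/30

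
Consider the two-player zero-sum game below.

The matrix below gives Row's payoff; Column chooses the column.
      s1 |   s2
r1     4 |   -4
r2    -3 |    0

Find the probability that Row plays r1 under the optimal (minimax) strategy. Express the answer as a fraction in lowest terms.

3/11

Row minima are -4 and -3, so Row's maximin is -3; column maxima are 4 and 0, so Column's minimax is 0. These differ, so the equilibrium is in mixed strategies.
Let Row play r1 with probability p. Column is indifferent when 4p − 3(1−p) = −4p, giving p = 3/11.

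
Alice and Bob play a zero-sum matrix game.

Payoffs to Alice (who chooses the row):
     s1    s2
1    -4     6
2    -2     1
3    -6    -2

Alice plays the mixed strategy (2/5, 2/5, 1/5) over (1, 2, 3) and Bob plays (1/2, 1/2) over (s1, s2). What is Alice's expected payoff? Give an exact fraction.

Against (1/2, 1/2), each row's expected payoff is 1: 1; 2: -1/2; 3: -4.
Taking the (2/5, 2/5, 1/5)-weighted average: (2/5)·(1) + (2/5)·(-1/2) + (1/5)·(-4) = -3/5.

-3/5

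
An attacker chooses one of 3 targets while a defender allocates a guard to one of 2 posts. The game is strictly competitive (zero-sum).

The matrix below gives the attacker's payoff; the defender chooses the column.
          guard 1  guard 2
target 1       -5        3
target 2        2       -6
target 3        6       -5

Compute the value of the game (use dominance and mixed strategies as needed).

-7/19

Row target 2 is strictly dominated by row target 3, so the attacker never plays it.
The remaining 2×2 game on (target 1, target 3) × (guard 1, guard 2) has no saddle point. Let the attacker play target 1 with probability p; indifference gives −5p + 6(1−p) = 3p − 5(1−p), so p = 11/19.
Similarly the defender's optimal q on guard 1 is 8/19, and the value is -5·(8/19) + (3)·(11/19) = -7/19.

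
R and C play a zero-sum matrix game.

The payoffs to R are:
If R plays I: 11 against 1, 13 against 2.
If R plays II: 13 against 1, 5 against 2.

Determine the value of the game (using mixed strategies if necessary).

57/5

Row minima are 11 and 5, so R's maximin is 11; column maxima are 13 and 13, so C's minimax is 13. These differ, so the equilibrium is in mixed strategies.
Let R play I with probability p. C is indifferent when 11p + 13(1−p) = 13p + 5(1−p), giving p = 4/5.
Let C play 1 with probability q. R is indifferent when 11q + 13(1−q) = 13q + 5(1−q), giving q = 4/5.
The value is 11·(4/5) + (13)·(1/5) = 57/5.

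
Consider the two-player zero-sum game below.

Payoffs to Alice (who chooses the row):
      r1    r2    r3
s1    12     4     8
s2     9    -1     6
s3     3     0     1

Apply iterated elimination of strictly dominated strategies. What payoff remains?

4

Row s3 is strictly dominated by row s1 (12>3, 4>0, 8>1); eliminate s3.
Column r1 is strictly dominated by r2 for Bob (4<12, -1<9); eliminate r1.
Column r3 is strictly dominated by r2 for Bob (4<8, -1<6); eliminate r3.
Row s2 is strictly dominated by row s1 (4>-1); eliminate s2.
Only (s1, r2) remains, with payoff 4.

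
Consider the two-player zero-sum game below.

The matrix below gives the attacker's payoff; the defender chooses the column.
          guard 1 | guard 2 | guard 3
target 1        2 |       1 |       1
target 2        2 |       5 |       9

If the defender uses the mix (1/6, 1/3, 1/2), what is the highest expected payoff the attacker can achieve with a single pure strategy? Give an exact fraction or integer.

13/2

target 1: (2)·(1/6) + (1)·(1/3) + (1)·(1/2) = 7/6.
target 2: (2)·(1/6) + (5)·(1/3) + (9)·(1/2) = 13/2.
The best pure response is target 2 with expected payoff 13/2.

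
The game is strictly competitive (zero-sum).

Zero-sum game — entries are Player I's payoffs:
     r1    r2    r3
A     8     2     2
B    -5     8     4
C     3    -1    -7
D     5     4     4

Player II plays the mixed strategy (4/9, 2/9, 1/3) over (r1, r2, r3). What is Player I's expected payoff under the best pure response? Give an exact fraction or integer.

A: (8)·(4/9) + (2)·(2/9) + (2)·(1/3) = 14/3.
B: (-5)·(4/9) + (8)·(2/9) + (4)·(1/3) = 8/9.
C: (3)·(4/9) + (-1)·(2/9) + (-7)·(1/3) = -11/9.
D: (5)·(4/9) + (4)·(2/9) + (4)·(1/3) = 40/9.
The best pure response is A with expected payoff 14/3.

14/3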